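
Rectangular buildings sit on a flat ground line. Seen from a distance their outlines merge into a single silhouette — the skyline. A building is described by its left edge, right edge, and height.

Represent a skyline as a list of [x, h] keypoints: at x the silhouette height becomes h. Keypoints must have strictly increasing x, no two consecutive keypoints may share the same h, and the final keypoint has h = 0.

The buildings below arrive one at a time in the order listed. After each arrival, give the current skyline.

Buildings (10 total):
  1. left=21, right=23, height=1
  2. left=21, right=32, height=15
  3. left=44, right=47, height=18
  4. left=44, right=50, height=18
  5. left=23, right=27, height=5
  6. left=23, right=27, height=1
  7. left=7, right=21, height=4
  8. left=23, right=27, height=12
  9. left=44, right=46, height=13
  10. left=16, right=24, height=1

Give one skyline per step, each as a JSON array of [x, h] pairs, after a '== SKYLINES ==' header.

== SKYLINES ==
[[21,1],[23,0]]
[[21,15],[32,0]]
[[21,15],[32,0],[44,18],[47,0]]
[[21,15],[32,0],[44,18],[50,0]]
[[21,15],[32,0],[44,18],[50,0]]
[[21,15],[32,0],[44,18],[50,0]]
[[7,4],[21,15],[32,0],[44,18],[50,0]]
[[7,4],[21,15],[32,0],[44,18],[50,0]]
[[7,4],[21,15],[32,0],[44,18],[50,0]]
[[7,4],[21,15],[32,0],[44,18],[50,0]]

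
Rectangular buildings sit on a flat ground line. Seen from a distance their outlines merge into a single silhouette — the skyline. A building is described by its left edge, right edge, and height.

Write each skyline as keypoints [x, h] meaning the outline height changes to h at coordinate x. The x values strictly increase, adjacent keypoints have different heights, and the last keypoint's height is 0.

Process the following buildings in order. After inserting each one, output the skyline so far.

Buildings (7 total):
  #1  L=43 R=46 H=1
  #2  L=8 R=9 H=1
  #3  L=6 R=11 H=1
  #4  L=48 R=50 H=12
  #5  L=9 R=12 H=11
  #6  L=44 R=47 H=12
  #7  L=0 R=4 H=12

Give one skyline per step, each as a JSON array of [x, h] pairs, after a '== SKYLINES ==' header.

== SKYLINES ==
[[43,1],[46,0]]
[[8,1],[9,0],[43,1],[46,0]]
[[6,1],[11,0],[43,1],[46,0]]
[[6,1],[11,0],[43,1],[46,0],[48,12],[50,0]]
[[6,1],[9,11],[12,0],[43,1],[46,0],[48,12],[50,0]]
[[6,1],[9,11],[12,0],[43,1],[44,12],[47,0],[48,12],[50,0]]
[[0,12],[4,0],[6,1],[9,11],[12,0],[43,1],[44,12],[47,0],[48,12],[50,0]]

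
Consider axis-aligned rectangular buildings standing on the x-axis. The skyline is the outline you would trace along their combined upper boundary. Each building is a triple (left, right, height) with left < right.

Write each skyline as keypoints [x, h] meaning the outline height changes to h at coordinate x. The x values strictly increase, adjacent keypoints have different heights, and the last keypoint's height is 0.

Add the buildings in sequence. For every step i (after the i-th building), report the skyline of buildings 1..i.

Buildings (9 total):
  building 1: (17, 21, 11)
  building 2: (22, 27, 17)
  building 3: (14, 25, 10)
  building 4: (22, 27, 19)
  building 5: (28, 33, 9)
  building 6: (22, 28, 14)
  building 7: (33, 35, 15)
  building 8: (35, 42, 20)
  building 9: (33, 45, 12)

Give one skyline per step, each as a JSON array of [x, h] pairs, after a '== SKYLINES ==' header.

== SKYLINES ==
[[17,11],[21,0]]
[[17,11],[21,0],[22,17],[27,0]]
[[14,10],[17,11],[21,10],[22,17],[27,0]]
[[14,10],[17,11],[21,10],[22,19],[27,0]]
[[14,10],[17,11],[21,10],[22,19],[27,0],[28,9],[33,0]]
[[14,10],[17,11],[21,10],[22,19],[27,14],[28,9],[33,0]]
[[14,10],[17,11],[21,10],[22,19],[27,14],[28,9],[33,15],[35,0]]
[[14,10],[17,11],[21,10],[22,19],[27,14],[28,9],[33,15],[35,20],[42,0]]
[[14,10],[17,11],[21,10],[22,19],[27,14],[28,9],[33,15],[35,20],[42,12],[45,0]]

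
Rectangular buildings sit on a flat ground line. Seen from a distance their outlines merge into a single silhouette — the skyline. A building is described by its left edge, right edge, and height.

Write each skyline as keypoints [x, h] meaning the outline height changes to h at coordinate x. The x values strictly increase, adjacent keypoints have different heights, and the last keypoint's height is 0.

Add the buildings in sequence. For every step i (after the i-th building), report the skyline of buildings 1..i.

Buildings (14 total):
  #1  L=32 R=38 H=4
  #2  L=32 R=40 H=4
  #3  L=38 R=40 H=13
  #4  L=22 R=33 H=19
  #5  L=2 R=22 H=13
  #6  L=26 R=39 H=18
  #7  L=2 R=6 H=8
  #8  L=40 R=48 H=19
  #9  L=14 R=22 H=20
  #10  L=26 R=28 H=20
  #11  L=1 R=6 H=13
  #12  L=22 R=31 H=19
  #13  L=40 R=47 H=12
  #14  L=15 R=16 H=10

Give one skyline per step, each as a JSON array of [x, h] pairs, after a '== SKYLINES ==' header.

== SKYLINES ==
[[32,4],[38,0]]
[[32,4],[40,0]]
[[32,4],[38,13],[40,0]]
[[22,19],[33,4],[38,13],[40,0]]
[[2,13],[22,19],[33,4],[38,13],[40,0]]
[[2,13],[22,19],[33,18],[39,13],[40,0]]
[[2,13],[22,19],[33,18],[39,13],[40,0]]
[[2,13],[22,19],[33,18],[39,13],[40,19],[48,0]]
[[2,13],[14,20],[22,19],[33,18],[39,13],[40,19],[48,0]]
[[2,13],[14,20],[22,19],[26,20],[28,19],[33,18],[39,13],[40,19],[48,0]]
[[1,13],[14,20],[22,19],[26,20],[28,19],[33,18],[39,13],[40,19],[48,0]]
[[1,13],[14,20],[22,19],[26,20],[28,19],[33,18],[39,13],[40,19],[48,0]]
[[1,13],[14,20],[22,19],[26,20],[28,19],[33,18],[39,13],[40,19],[48,0]]
[[1,13],[14,20],[22,19],[26,20],[28,19],[33,18],[39,13],[40,19],[48,0]]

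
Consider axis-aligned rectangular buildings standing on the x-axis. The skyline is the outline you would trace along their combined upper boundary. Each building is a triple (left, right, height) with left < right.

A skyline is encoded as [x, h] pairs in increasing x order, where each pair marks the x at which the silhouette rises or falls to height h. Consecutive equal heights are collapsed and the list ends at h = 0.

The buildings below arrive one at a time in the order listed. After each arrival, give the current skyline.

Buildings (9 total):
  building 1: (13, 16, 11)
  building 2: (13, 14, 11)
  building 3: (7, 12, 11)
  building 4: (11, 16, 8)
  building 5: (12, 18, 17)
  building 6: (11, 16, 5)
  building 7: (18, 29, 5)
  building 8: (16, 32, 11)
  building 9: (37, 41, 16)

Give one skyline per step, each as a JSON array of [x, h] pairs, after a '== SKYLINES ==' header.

== SKYLINES ==
[[13,11],[16,0]]
[[13,11],[16,0]]
[[7,11],[12,0],[13,11],[16,0]]
[[7,11],[12,8],[13,11],[16,0]]
[[7,11],[12,17],[18,0]]
[[7,11],[12,17],[18,0]]
[[7,11],[12,17],[18,5],[29,0]]
[[7,11],[12,17],[18,11],[32,0]]
[[7,11],[12,17],[18,11],[32,0],[37,16],[41,0]]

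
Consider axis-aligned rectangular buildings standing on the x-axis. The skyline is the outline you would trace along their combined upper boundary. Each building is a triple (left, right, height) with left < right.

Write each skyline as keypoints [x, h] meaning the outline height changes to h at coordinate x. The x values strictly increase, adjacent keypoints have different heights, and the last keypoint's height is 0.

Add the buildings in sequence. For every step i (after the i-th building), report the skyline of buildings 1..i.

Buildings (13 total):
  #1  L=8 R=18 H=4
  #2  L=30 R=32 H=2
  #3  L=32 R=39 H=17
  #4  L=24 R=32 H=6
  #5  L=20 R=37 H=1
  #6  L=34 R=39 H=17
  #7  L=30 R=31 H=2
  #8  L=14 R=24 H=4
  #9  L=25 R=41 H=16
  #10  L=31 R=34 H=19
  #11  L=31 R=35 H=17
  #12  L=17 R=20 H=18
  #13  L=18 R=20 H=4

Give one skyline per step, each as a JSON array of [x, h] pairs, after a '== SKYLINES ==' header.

== SKYLINES ==
[[8,4],[18,0]]
[[8,4],[18,0],[30,2],[32,0]]
[[8,4],[18,0],[30,2],[32,17],[39,0]]
[[8,4],[18,0],[24,6],[32,17],[39,0]]
[[8,4],[18,0],[20,1],[24,6],[32,17],[39,0]]
[[8,4],[18,0],[20,1],[24,6],[32,17],[39,0]]
[[8,4],[18,0],[20,1],[24,6],[32,17],[39,0]]
[[8,4],[24,6],[32,17],[39,0]]
[[8,4],[24,6],[25,16],[32,17],[39,16],[41,0]]
[[8,4],[24,6],[25,16],[31,19],[34,17],[39,16],[41,0]]
[[8,4],[24,6],[25,16],[31,19],[34,17],[39,16],[41,0]]
[[8,4],[17,18],[20,4],[24,6],[25,16],[31,19],[34,17],[39,16],[41,0]]
[[8,4],[17,18],[20,4],[24,6],[25,16],[31,19],[34,17],[39,16],[41,0]]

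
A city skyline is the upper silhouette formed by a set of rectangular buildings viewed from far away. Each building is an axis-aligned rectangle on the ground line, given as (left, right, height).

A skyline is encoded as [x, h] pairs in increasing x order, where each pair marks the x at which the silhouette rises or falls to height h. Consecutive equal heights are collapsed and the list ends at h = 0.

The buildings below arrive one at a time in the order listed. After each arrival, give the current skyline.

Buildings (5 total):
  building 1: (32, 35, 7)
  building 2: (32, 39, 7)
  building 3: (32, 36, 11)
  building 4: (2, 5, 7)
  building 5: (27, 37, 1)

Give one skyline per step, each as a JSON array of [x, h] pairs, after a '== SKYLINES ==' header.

== SKYLINES ==
[[32,7],[35,0]]
[[32,7],[39,0]]
[[32,11],[36,7],[39,0]]
[[2,7],[5,0],[32,11],[36,7],[39,0]]
[[2,7],[5,0],[27,1],[32,11],[36,7],[39,0]]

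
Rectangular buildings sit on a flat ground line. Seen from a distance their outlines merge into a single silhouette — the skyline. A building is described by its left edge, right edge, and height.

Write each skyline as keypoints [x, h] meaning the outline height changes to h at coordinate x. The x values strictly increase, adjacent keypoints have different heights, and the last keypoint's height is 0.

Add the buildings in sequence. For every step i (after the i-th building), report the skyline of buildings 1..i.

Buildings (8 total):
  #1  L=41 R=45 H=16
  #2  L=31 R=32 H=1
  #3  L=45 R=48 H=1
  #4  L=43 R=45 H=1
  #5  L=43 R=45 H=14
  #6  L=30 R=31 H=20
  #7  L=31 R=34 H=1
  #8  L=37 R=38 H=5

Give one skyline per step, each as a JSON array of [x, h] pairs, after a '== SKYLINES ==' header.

== SKYLINES ==
[[41,16],[45,0]]
[[31,1],[32,0],[41,16],[45,0]]
[[31,1],[32,0],[41,16],[45,1],[48,0]]
[[31,1],[32,0],[41,16],[45,1],[48,0]]
[[31,1],[32,0],[41,16],[45,1],[48,0]]
[[30,20],[31,1],[32,0],[41,16],[45,1],[48,0]]
[[30,20],[31,1],[34,0],[41,16],[45,1],[48,0]]
[[30,20],[31,1],[34,0],[37,5],[38,0],[41,16],[45,1],[48,0]]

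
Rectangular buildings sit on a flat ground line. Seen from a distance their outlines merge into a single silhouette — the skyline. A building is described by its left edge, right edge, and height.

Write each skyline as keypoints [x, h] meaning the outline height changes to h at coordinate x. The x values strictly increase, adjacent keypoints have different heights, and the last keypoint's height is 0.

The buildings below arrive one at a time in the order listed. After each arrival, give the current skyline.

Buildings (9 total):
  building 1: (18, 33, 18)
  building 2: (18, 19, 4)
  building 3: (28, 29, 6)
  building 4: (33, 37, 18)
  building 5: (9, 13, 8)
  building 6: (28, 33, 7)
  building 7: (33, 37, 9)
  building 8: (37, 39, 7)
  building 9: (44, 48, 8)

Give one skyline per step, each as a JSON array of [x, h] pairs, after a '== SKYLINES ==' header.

== SKYLINES ==
[[18,18],[33,0]]
[[18,18],[33,0]]
[[18,18],[33,0]]
[[18,18],[37,0]]
[[9,8],[13,0],[18,18],[37,0]]
[[9,8],[13,0],[18,18],[37,0]]
[[9,8],[13,0],[18,18],[37,0]]
[[9,8],[13,0],[18,18],[37,7],[39,0]]
[[9,8],[13,0],[18,18],[37,7],[39,0],[44,8],[48,0]]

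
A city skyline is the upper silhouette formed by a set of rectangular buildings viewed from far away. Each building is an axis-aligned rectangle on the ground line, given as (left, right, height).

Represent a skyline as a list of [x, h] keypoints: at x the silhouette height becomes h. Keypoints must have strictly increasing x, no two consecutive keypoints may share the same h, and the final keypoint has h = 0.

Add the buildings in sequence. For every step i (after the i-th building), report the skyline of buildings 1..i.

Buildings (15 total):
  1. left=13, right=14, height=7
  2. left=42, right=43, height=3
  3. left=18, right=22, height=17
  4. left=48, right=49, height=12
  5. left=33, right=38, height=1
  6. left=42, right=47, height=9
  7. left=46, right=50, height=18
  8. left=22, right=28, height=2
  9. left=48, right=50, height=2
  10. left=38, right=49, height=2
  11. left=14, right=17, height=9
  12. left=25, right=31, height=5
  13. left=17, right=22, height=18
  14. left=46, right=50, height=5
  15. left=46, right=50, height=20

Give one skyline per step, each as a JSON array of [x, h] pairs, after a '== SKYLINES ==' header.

== SKYLINES ==
[[13,7],[14,0]]
[[13,7],[14,0],[42,3],[43,0]]
[[13,7],[14,0],[18,17],[22,0],[42,3],[43,0]]
[[13,7],[14,0],[18,17],[22,0],[42,3],[43,0],[48,12],[49,0]]
[[13,7],[14,0],[18,17],[22,0],[33,1],[38,0],[42,3],[43,0],[48,12],[49,0]]
[[13,7],[14,0],[18,17],[22,0],[33,1],[38,0],[42,9],[47,0],[48,12],[49,0]]
[[13,7],[14,0],[18,17],[22,0],[33,1],[38,0],[42,9],[46,18],[50,0]]
[[13,7],[14,0],[18,17],[22,2],[28,0],[33,1],[38,0],[42,9],[46,18],[50,0]]
[[13,7],[14,0],[18,17],[22,2],[28,0],[33,1],[38,0],[42,9],[46,18],[50,0]]
[[13,7],[14,0],[18,17],[22,2],[28,0],[33,1],[38,2],[42,9],[46,18],[50,0]]
[[13,7],[14,9],[17,0],[18,17],[22,2],[28,0],[33,1],[38,2],[42,9],[46,18],[50,0]]
[[13,7],[14,9],[17,0],[18,17],[22,2],[25,5],[31,0],[33,1],[38,2],[42,9],[46,18],[50,0]]
[[13,7],[14,9],[17,18],[22,2],[25,5],[31,0],[33,1],[38,2],[42,9],[46,18],[50,0]]
[[13,7],[14,9],[17,18],[22,2],[25,5],[31,0],[33,1],[38,2],[42,9],[46,18],[50,0]]
[[13,7],[14,9],[17,18],[22,2],[25,5],[31,0],[33,1],[38,2],[42,9],[46,20],[50,0]]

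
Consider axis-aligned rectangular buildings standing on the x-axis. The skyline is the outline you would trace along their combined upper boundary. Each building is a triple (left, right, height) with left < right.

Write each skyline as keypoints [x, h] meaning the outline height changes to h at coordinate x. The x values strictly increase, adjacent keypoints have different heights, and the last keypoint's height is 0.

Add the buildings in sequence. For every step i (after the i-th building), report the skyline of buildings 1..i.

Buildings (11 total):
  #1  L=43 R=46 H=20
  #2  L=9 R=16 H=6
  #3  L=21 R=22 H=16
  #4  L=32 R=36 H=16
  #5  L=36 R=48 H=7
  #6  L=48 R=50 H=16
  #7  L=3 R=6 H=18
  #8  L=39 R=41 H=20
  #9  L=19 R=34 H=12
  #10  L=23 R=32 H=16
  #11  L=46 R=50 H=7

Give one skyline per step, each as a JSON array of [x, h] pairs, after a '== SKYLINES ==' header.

== SKYLINES ==
[[43,20],[46,0]]
[[9,6],[16,0],[43,20],[46,0]]
[[9,6],[16,0],[21,16],[22,0],[43,20],[46,0]]
[[9,6],[16,0],[21,16],[22,0],[32,16],[36,0],[43,20],[46,0]]
[[9,6],[16,0],[21,16],[22,0],[32,16],[36,7],[43,20],[46,7],[48,0]]
[[9,6],[16,0],[21,16],[22,0],[32,16],[36,7],[43,20],[46,7],[48,16],[50,0]]
[[3,18],[6,0],[9,6],[16,0],[21,16],[22,0],[32,16],[36,7],[43,20],[46,7],[48,16],[50,0]]
[[3,18],[6,0],[9,6],[16,0],[21,16],[22,0],[32,16],[36,7],[39,20],[41,7],[43,20],[46,7],[48,16],[50,0]]
[[3,18],[6,0],[9,6],[16,0],[19,12],[21,16],[22,12],[32,16],[36,7],[39,20],[41,7],[43,20],[46,7],[48,16],[50,0]]
[[3,18],[6,0],[9,6],[16,0],[19,12],[21,16],[22,12],[23,16],[36,7],[39,20],[41,7],[43,20],[46,7],[48,16],[50,0]]
[[3,18],[6,0],[9,6],[16,0],[19,12],[21,16],[22,12],[23,16],[36,7],[39,20],[41,7],[43,20],[46,7],[48,16],[50,0]]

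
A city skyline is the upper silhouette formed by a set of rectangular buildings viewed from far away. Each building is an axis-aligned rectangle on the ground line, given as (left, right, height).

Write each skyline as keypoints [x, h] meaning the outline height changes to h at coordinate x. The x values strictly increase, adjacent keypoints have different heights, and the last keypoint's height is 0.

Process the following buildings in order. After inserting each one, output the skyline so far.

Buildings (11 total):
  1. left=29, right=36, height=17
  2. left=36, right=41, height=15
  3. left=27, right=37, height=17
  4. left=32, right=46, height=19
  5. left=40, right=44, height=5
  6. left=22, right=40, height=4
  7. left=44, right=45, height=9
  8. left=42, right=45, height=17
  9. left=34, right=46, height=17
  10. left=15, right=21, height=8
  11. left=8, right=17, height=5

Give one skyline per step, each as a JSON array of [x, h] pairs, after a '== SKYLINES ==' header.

== SKYLINES ==
[[29,17],[36,0]]
[[29,17],[36,15],[41,0]]
[[27,17],[37,15],[41,0]]
[[27,17],[32,19],[46,0]]
[[27,17],[32,19],[46,0]]
[[22,4],[27,17],[32,19],[46,0]]
[[22,4],[27,17],[32,19],[46,0]]
[[22,4],[27,17],[32,19],[46,0]]
[[22,4],[27,17],[32,19],[46,0]]
[[15,8],[21,0],[22,4],[27,17],[32,19],[46,0]]
[[8,5],[15,8],[21,0],[22,4],[27,17],[32,19],[46,0]]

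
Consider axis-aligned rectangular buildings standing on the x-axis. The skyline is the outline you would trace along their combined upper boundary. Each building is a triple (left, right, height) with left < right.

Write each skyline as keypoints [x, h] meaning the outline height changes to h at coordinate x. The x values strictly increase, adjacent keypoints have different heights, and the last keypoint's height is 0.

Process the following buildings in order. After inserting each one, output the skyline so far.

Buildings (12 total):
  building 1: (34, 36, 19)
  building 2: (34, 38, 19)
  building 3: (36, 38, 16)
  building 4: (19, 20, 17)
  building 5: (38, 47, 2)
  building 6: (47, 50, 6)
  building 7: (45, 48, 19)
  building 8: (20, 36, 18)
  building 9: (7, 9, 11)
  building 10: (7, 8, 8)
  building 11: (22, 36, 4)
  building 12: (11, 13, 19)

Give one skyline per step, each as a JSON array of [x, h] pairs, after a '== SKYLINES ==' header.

== SKYLINES ==
[[34,19],[36,0]]
[[34,19],[38,0]]
[[34,19],[38,0]]
[[19,17],[20,0],[34,19],[38,0]]
[[19,17],[20,0],[34,19],[38,2],[47,0]]
[[19,17],[20,0],[34,19],[38,2],[47,6],[50,0]]
[[19,17],[20,0],[34,19],[38,2],[45,19],[48,6],[50,0]]
[[19,17],[20,18],[34,19],[38,2],[45,19],[48,6],[50,0]]
[[7,11],[9,0],[19,17],[20,18],[34,19],[38,2],[45,19],[48,6],[50,0]]
[[7,11],[9,0],[19,17],[20,18],[34,19],[38,2],[45,19],[48,6],[50,0]]
[[7,11],[9,0],[19,17],[20,18],[34,19],[38,2],[45,19],[48,6],[50,0]]
[[7,11],[9,0],[11,19],[13,0],[19,17],[20,18],[34,19],[38,2],[45,19],[48,6],[50,0]]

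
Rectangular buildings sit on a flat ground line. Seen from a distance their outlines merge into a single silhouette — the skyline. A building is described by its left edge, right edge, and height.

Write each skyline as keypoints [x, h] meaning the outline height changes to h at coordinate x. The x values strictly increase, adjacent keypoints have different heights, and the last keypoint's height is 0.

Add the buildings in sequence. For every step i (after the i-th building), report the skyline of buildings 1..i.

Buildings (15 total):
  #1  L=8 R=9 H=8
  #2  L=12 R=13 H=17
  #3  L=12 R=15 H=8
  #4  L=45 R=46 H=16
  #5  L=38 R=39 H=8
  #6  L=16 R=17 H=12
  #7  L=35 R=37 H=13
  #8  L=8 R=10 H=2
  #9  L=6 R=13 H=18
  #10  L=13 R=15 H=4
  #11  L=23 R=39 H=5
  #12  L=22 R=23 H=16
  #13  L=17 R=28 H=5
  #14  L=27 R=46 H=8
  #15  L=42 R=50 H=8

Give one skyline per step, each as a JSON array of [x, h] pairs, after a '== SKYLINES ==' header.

== SKYLINES ==
[[8,8],[9,0]]
[[8,8],[9,0],[12,17],[13,0]]
[[8,8],[9,0],[12,17],[13,8],[15,0]]
[[8,8],[9,0],[12,17],[13,8],[15,0],[45,16],[46,0]]
[[8,8],[9,0],[12,17],[13,8],[15,0],[38,8],[39,0],[45,16],[46,0]]
[[8,8],[9,0],[12,17],[13,8],[15,0],[16,12],[17,0],[38,8],[39,0],[45,16],[46,0]]
[[8,8],[9,0],[12,17],[13,8],[15,0],[16,12],[17,0],[35,13],[37,0],[38,8],[39,0],[45,16],[46,0]]
[[8,8],[9,2],[10,0],[12,17],[13,8],[15,0],[16,12],[17,0],[35,13],[37,0],[38,8],[39,0],[45,16],[46,0]]
[[6,18],[13,8],[15,0],[16,12],[17,0],[35,13],[37,0],[38,8],[39,0],[45,16],[46,0]]
[[6,18],[13,8],[15,0],[16,12],[17,0],[35,13],[37,0],[38,8],[39,0],[45,16],[46,0]]
[[6,18],[13,8],[15,0],[16,12],[17,0],[23,5],[35,13],[37,5],[38,8],[39,0],[45,16],[46,0]]
[[6,18],[13,8],[15,0],[16,12],[17,0],[22,16],[23,5],[35,13],[37,5],[38,8],[39,0],[45,16],[46,0]]
[[6,18],[13,8],[15,0],[16,12],[17,5],[22,16],[23,5],[35,13],[37,5],[38,8],[39,0],[45,16],[46,0]]
[[6,18],[13,8],[15,0],[16,12],[17,5],[22,16],[23,5],[27,8],[35,13],[37,8],[45,16],[46,0]]
[[6,18],[13,8],[15,0],[16,12],[17,5],[22,16],[23,5],[27,8],[35,13],[37,8],[45,16],[46,8],[50,0]]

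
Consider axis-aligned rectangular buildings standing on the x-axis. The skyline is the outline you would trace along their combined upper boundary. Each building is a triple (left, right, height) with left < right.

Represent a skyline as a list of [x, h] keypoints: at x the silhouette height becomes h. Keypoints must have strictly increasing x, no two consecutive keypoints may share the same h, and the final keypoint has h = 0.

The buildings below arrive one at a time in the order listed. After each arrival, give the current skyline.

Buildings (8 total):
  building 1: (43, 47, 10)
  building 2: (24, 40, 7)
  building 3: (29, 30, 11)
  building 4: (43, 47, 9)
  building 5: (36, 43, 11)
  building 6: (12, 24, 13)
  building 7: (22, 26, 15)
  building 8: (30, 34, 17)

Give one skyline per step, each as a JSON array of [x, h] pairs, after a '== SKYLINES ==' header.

== SKYLINES ==
[[43,10],[47,0]]
[[24,7],[40,0],[43,10],[47,0]]
[[24,7],[29,11],[30,7],[40,0],[43,10],[47,0]]
[[24,7],[29,11],[30,7],[40,0],[43,10],[47,0]]
[[24,7],[29,11],[30,7],[36,11],[43,10],[47,0]]
[[12,13],[24,7],[29,11],[30,7],[36,11],[43,10],[47,0]]
[[12,13],[22,15],[26,7],[29,11],[30,7],[36,11],[43,10],[47,0]]
[[12,13],[22,15],[26,7],[29,11],[30,17],[34,7],[36,11],[43,10],[47,0]]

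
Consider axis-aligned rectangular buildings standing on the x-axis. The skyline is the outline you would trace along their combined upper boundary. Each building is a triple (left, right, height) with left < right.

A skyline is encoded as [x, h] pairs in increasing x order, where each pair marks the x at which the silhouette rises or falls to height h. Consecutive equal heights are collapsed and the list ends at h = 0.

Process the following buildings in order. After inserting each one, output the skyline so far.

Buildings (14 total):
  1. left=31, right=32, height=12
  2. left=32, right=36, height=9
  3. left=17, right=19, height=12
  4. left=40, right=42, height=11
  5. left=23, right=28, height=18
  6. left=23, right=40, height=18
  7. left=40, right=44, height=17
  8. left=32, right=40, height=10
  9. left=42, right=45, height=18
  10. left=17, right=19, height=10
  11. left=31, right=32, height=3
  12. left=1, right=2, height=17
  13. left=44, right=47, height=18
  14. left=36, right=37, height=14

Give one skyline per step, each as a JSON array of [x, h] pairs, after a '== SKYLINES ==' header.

== SKYLINES ==
[[31,12],[32,0]]
[[31,12],[32,9],[36,0]]
[[17,12],[19,0],[31,12],[32,9],[36,0]]
[[17,12],[19,0],[31,12],[32,9],[36,0],[40,11],[42,0]]
[[17,12],[19,0],[23,18],[28,0],[31,12],[32,9],[36,0],[40,11],[42,0]]
[[17,12],[19,0],[23,18],[40,11],[42,0]]
[[17,12],[19,0],[23,18],[40,17],[44,0]]
[[17,12],[19,0],[23,18],[40,17],[44,0]]
[[17,12],[19,0],[23,18],[40,17],[42,18],[45,0]]
[[17,12],[19,0],[23,18],[40,17],[42,18],[45,0]]
[[17,12],[19,0],[23,18],[40,17],[42,18],[45,0]]
[[1,17],[2,0],[17,12],[19,0],[23,18],[40,17],[42,18],[45,0]]
[[1,17],[2,0],[17,12],[19,0],[23,18],[40,17],[42,18],[47,0]]
[[1,17],[2,0],[17,12],[19,0],[23,18],[40,17],[42,18],[47,0]]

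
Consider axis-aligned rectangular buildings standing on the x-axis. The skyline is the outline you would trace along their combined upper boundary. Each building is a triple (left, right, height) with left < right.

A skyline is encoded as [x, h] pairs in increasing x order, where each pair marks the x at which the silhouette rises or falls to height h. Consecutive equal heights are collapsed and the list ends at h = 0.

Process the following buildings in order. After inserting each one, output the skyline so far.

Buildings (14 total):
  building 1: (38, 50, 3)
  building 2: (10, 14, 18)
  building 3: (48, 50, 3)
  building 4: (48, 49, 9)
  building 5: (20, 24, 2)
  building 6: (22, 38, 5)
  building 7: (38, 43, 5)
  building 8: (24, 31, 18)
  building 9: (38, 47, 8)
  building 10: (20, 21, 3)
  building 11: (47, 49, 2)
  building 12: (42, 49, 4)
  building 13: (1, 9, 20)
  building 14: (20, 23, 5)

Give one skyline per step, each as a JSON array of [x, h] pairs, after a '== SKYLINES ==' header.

== SKYLINES ==
[[38,3],[50,0]]
[[10,18],[14,0],[38,3],[50,0]]
[[10,18],[14,0],[38,3],[50,0]]
[[10,18],[14,0],[38,3],[48,9],[49,3],[50,0]]
[[10,18],[14,0],[20,2],[24,0],[38,3],[48,9],[49,3],[50,0]]
[[10,18],[14,0],[20,2],[22,5],[38,3],[48,9],[49,3],[50,0]]
[[10,18],[14,0],[20,2],[22,5],[43,3],[48,9],[49,3],[50,0]]
[[10,18],[14,0],[20,2],[22,5],[24,18],[31,5],[43,3],[48,9],[49,3],[50,0]]
[[10,18],[14,0],[20,2],[22,5],[24,18],[31,5],[38,8],[47,3],[48,9],[49,3],[50,0]]
[[10,18],[14,0],[20,3],[21,2],[22,5],[24,18],[31,5],[38,8],[47,3],[48,9],[49,3],[50,0]]
[[10,18],[14,0],[20,3],[21,2],[22,5],[24,18],[31,5],[38,8],[47,3],[48,9],[49,3],[50,0]]
[[10,18],[14,0],[20,3],[21,2],[22,5],[24,18],[31,5],[38,8],[47,4],[48,9],[49,3],[50,0]]
[[1,20],[9,0],[10,18],[14,0],[20,3],[21,2],[22,5],[24,18],[31,5],[38,8],[47,4],[48,9],[49,3],[50,0]]
[[1,20],[9,0],[10,18],[14,0],[20,5],[24,18],[31,5],[38,8],[47,4],[48,9],[49,3],[50,0]]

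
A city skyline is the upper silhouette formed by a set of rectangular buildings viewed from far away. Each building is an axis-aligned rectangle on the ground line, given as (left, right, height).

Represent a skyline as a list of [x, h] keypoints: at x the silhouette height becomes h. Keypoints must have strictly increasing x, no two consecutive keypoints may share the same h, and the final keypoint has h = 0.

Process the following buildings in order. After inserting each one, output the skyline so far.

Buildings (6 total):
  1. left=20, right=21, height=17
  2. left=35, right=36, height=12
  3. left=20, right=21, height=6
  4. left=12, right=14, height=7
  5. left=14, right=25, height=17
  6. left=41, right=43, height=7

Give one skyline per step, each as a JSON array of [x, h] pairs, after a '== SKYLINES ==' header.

== SKYLINES ==
[[20,17],[21,0]]
[[20,17],[21,0],[35,12],[36,0]]
[[20,17],[21,0],[35,12],[36,0]]
[[12,7],[14,0],[20,17],[21,0],[35,12],[36,0]]
[[12,7],[14,17],[25,0],[35,12],[36,0]]
[[12,7],[14,17],[25,0],[35,12],[36,0],[41,7],[43,0]]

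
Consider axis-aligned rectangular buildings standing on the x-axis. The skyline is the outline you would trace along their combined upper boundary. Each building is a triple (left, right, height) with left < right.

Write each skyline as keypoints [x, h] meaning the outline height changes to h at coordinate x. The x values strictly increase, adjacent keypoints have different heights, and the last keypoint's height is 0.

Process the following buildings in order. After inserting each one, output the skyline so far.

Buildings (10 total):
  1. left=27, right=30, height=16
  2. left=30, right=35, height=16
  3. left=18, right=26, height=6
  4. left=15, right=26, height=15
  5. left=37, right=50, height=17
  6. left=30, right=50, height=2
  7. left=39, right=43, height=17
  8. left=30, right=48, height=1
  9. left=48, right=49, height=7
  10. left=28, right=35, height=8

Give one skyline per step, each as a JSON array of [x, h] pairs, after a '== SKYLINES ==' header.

== SKYLINES ==
[[27,16],[30,0]]
[[27,16],[35,0]]
[[18,6],[26,0],[27,16],[35,0]]
[[15,15],[26,0],[27,16],[35,0]]
[[15,15],[26,0],[27,16],[35,0],[37,17],[50,0]]
[[15,15],[26,0],[27,16],[35,2],[37,17],[50,0]]
[[15,15],[26,0],[27,16],[35,2],[37,17],[50,0]]
[[15,15],[26,0],[27,16],[35,2],[37,17],[50,0]]
[[15,15],[26,0],[27,16],[35,2],[37,17],[50,0]]
[[15,15],[26,0],[27,16],[35,2],[37,17],[50,0]]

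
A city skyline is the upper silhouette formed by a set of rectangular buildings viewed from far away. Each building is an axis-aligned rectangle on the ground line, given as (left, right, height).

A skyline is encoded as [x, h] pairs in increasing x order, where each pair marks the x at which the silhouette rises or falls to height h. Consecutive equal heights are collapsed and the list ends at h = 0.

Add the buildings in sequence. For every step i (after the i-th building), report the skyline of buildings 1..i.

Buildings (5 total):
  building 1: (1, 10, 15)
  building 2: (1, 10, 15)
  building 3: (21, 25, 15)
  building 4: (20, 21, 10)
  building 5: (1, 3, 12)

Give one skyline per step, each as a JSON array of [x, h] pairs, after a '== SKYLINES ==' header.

== SKYLINES ==
[[1,15],[10,0]]
[[1,15],[10,0]]
[[1,15],[10,0],[21,15],[25,0]]
[[1,15],[10,0],[20,10],[21,15],[25,0]]
[[1,15],[10,0],[20,10],[21,15],[25,0]]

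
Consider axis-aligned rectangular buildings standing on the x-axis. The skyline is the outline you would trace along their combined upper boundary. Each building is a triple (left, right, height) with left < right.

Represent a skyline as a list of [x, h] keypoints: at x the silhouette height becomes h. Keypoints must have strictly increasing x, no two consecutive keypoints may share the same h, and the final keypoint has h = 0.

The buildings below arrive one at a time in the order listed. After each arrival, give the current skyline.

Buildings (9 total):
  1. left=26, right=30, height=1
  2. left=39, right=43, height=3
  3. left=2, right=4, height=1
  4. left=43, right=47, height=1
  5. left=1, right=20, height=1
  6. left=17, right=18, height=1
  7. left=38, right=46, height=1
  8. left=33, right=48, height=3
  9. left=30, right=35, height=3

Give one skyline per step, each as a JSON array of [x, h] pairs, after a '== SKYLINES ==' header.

== SKYLINES ==
[[26,1],[30,0]]
[[26,1],[30,0],[39,3],[43,0]]
[[2,1],[4,0],[26,1],[30,0],[39,3],[43,0]]
[[2,1],[4,0],[26,1],[30,0],[39,3],[43,1],[47,0]]
[[1,1],[20,0],[26,1],[30,0],[39,3],[43,1],[47,0]]
[[1,1],[20,0],[26,1],[30,0],[39,3],[43,1],[47,0]]
[[1,1],[20,0],[26,1],[30,0],[38,1],[39,3],[43,1],[47,0]]
[[1,1],[20,0],[26,1],[30,0],[33,3],[48,0]]
[[1,1],[20,0],[26,1],[30,3],[48,0]]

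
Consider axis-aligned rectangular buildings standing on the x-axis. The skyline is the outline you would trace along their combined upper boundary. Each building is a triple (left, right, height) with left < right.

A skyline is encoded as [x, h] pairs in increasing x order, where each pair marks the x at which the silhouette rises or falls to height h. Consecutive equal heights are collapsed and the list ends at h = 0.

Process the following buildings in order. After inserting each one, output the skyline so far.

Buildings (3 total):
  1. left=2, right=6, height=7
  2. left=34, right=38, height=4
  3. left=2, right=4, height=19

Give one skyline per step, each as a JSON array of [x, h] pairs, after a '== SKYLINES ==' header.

== SKYLINES ==
[[2,7],[6,0]]
[[2,7],[6,0],[34,4],[38,0]]
[[2,19],[4,7],[6,0],[34,4],[38,0]]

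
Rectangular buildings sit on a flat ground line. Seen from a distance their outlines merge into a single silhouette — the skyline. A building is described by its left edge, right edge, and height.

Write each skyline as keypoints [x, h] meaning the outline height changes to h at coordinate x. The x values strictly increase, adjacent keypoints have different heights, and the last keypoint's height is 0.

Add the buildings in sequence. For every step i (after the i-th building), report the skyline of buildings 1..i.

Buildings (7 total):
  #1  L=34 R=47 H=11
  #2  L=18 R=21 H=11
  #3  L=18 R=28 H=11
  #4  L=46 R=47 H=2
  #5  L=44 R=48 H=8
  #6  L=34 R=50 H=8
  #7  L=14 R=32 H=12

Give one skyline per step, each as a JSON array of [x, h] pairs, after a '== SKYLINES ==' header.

== SKYLINES ==
[[34,11],[47,0]]
[[18,11],[21,0],[34,11],[47,0]]
[[18,11],[28,0],[34,11],[47,0]]
[[18,11],[28,0],[34,11],[47,0]]
[[18,11],[28,0],[34,11],[47,8],[48,0]]
[[18,11],[28,0],[34,11],[47,8],[50,0]]
[[14,12],[32,0],[34,11],[47,8],[50,0]]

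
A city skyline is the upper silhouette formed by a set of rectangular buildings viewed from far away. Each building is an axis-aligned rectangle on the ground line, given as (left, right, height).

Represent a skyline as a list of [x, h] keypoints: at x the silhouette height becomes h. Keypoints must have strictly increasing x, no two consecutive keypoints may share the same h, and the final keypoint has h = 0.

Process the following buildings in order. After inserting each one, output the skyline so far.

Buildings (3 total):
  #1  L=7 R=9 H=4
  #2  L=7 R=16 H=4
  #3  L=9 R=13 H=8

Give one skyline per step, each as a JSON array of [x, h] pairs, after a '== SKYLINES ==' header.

== SKYLINES ==
[[7,4],[9,0]]
[[7,4],[16,0]]
[[7,4],[9,8],[13,4],[16,0]]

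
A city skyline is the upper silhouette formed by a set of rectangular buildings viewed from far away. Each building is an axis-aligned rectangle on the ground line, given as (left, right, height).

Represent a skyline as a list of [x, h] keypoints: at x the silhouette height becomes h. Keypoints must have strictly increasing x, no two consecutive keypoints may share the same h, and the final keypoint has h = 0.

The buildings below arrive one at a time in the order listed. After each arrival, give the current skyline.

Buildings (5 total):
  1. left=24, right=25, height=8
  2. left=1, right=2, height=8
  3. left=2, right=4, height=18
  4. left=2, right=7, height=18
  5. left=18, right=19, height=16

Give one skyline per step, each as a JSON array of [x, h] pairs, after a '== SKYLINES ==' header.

== SKYLINES ==
[[24,8],[25,0]]
[[1,8],[2,0],[24,8],[25,0]]
[[1,8],[2,18],[4,0],[24,8],[25,0]]
[[1,8],[2,18],[7,0],[24,8],[25,0]]
[[1,8],[2,18],[7,0],[18,16],[19,0],[24,8],[25,0]]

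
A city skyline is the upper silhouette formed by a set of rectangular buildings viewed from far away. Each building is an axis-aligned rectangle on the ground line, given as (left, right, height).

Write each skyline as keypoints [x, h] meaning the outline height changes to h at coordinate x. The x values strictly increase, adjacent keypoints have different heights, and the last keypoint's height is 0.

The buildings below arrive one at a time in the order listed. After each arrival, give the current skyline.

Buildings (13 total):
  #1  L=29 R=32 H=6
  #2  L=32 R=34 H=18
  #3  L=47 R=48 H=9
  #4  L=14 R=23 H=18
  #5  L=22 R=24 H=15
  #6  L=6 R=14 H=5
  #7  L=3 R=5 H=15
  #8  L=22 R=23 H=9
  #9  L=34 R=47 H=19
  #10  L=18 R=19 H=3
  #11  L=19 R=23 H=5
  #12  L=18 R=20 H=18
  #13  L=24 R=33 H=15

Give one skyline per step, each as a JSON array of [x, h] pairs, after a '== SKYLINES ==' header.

== SKYLINES ==
[[29,6],[32,0]]
[[29,6],[32,18],[34,0]]
[[29,6],[32,18],[34,0],[47,9],[48,0]]
[[14,18],[23,0],[29,6],[32,18],[34,0],[47,9],[48,0]]
[[14,18],[23,15],[24,0],[29,6],[32,18],[34,0],[47,9],[48,0]]
[[6,5],[14,18],[23,15],[24,0],[29,6],[32,18],[34,0],[47,9],[48,0]]
[[3,15],[5,0],[6,5],[14,18],[23,15],[24,0],[29,6],[32,18],[34,0],[47,9],[48,0]]
[[3,15],[5,0],[6,5],[14,18],[23,15],[24,0],[29,6],[32,18],[34,0],[47,9],[48,0]]
[[3,15],[5,0],[6,5],[14,18],[23,15],[24,0],[29,6],[32,18],[34,19],[47,9],[48,0]]
[[3,15],[5,0],[6,5],[14,18],[23,15],[24,0],[29,6],[32,18],[34,19],[47,9],[48,0]]
[[3,15],[5,0],[6,5],[14,18],[23,15],[24,0],[29,6],[32,18],[34,19],[47,9],[48,0]]
[[3,15],[5,0],[6,5],[14,18],[23,15],[24,0],[29,6],[32,18],[34,19],[47,9],[48,0]]
[[3,15],[5,0],[6,5],[14,18],[23,15],[32,18],[34,19],[47,9],[48,0]]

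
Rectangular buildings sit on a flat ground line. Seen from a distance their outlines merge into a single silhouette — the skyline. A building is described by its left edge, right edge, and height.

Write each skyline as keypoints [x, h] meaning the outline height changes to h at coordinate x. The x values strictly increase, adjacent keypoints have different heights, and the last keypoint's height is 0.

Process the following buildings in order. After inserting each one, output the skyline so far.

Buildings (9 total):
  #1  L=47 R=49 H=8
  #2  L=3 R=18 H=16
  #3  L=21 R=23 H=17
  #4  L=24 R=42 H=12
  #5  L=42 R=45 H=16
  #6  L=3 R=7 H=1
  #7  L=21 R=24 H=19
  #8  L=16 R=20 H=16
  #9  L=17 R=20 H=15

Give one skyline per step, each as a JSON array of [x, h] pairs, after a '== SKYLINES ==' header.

== SKYLINES ==
[[47,8],[49,0]]
[[3,16],[18,0],[47,8],[49,0]]
[[3,16],[18,0],[21,17],[23,0],[47,8],[49,0]]
[[3,16],[18,0],[21,17],[23,0],[24,12],[42,0],[47,8],[49,0]]
[[3,16],[18,0],[21,17],[23,0],[24,12],[42,16],[45,0],[47,8],[49,0]]
[[3,16],[18,0],[21,17],[23,0],[24,12],[42,16],[45,0],[47,8],[49,0]]
[[3,16],[18,0],[21,19],[24,12],[42,16],[45,0],[47,8],[49,0]]
[[3,16],[20,0],[21,19],[24,12],[42,16],[45,0],[47,8],[49,0]]
[[3,16],[20,0],[21,19],[24,12],[42,16],[45,0],[47,8],[49,0]]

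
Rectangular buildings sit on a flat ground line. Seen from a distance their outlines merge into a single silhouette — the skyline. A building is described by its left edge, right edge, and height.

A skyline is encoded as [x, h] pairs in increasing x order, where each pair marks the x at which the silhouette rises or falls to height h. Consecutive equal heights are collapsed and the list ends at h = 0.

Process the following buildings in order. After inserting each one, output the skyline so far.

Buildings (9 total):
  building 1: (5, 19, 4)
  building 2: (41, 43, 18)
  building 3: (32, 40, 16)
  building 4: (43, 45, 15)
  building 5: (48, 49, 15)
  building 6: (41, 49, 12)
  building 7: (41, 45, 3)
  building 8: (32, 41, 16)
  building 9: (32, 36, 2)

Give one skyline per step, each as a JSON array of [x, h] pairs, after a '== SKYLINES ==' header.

== SKYLINES ==
[[5,4],[19,0]]
[[5,4],[19,0],[41,18],[43,0]]
[[5,4],[19,0],[32,16],[40,0],[41,18],[43,0]]
[[5,4],[19,0],[32,16],[40,0],[41,18],[43,15],[45,0]]
[[5,4],[19,0],[32,16],[40,0],[41,18],[43,15],[45,0],[48,15],[49,0]]
[[5,4],[19,0],[32,16],[40,0],[41,18],[43,15],[45,12],[48,15],[49,0]]
[[5,4],[19,0],[32,16],[40,0],[41,18],[43,15],[45,12],[48,15],[49,0]]
[[5,4],[19,0],[32,16],[41,18],[43,15],[45,12],[48,15],[49,0]]
[[5,4],[19,0],[32,16],[41,18],[43,15],[45,12],[48,15],[49,0]]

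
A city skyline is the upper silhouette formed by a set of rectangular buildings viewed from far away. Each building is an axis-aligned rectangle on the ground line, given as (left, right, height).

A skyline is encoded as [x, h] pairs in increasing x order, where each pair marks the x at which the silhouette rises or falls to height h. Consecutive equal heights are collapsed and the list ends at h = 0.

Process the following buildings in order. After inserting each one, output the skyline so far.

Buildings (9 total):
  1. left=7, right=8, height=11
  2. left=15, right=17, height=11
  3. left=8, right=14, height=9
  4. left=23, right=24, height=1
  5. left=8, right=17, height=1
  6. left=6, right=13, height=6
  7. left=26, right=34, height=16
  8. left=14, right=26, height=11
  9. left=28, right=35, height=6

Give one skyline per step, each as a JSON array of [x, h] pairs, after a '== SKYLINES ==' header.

== SKYLINES ==
[[7,11],[8,0]]
[[7,11],[8,0],[15,11],[17,0]]
[[7,11],[8,9],[14,0],[15,11],[17,0]]
[[7,11],[8,9],[14,0],[15,11],[17,0],[23,1],[24,0]]
[[7,11],[8,9],[14,1],[15,11],[17,0],[23,1],[24,0]]
[[6,6],[7,11],[8,9],[14,1],[15,11],[17,0],[23,1],[24,0]]
[[6,6],[7,11],[8,9],[14,1],[15,11],[17,0],[23,1],[24,0],[26,16],[34,0]]
[[6,6],[7,11],[8,9],[14,11],[26,16],[34,0]]
[[6,6],[7,11],[8,9],[14,11],[26,16],[34,6],[35,0]]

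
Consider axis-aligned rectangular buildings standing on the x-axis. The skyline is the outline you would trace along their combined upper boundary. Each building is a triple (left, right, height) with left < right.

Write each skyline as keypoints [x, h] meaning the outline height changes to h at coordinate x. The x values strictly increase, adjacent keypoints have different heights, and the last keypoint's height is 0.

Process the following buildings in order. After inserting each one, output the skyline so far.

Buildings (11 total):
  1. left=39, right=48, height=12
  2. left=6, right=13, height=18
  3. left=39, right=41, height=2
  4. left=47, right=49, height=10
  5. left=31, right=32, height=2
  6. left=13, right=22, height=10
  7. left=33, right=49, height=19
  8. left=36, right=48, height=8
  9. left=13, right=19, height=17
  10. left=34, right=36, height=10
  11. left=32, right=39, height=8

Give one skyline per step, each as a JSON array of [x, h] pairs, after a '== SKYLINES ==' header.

== SKYLINES ==
[[39,12],[48,0]]
[[6,18],[13,0],[39,12],[48,0]]
[[6,18],[13,0],[39,12],[48,0]]
[[6,18],[13,0],[39,12],[48,10],[49,0]]
[[6,18],[13,0],[31,2],[32,0],[39,12],[48,10],[49,0]]
[[6,18],[13,10],[22,0],[31,2],[32,0],[39,12],[48,10],[49,0]]
[[6,18],[13,10],[22,0],[31,2],[32,0],[33,19],[49,0]]
[[6,18],[13,10],[22,0],[31,2],[32,0],[33,19],[49,0]]
[[6,18],[13,17],[19,10],[22,0],[31,2],[32,0],[33,19],[49,0]]
[[6,18],[13,17],[19,10],[22,0],[31,2],[32,0],[33,19],[49,0]]
[[6,18],[13,17],[19,10],[22,0],[31,2],[32,8],[33,19],[49,0]]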